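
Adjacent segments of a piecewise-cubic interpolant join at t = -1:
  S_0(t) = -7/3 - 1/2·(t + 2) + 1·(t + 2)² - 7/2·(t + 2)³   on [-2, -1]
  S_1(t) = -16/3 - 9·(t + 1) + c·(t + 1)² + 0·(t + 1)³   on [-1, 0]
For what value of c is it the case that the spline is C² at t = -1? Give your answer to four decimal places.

S_0''(t) = 2 - 21·(t + 2), so S_0''(-1) = -19. On the right, S_1''(-1) = 2c, so c = -19/2.

-9.5000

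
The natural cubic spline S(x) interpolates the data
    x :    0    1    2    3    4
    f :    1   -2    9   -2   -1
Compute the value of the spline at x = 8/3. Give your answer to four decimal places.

2.2143

With M_i denoting the second derivative at x_i, h_i = 1, 1, 1, 1, and Δ_i = (y_(i+1) − y_i)/h_i = -3, 11, -11, 1:
  1·M_0 + 4·M_1 + 1·M_2 = 6(Δ_1 - Δ_0) = 84
  1·M_1 + 4·M_2 + 1·M_3 = 6(Δ_2 - Δ_1) = -132
  1·M_2 + 4·M_3 + 1·M_4 = 6(Δ_3 - Δ_2) = 72
Natural end conditions: M_0 = M_4 = 0.
Hence M_0 = 0, M_1 = 465/14, M_2 = -342/7, M_3 = 423/14, M_4 = 0.
On [2, 3], S(x) = 9 + 1/4·(x - 2) - 171/7·(x - 2)² + 369/28·(x - 2)³.
With (x - 2) = 2/3: S(8/3) = 31/14.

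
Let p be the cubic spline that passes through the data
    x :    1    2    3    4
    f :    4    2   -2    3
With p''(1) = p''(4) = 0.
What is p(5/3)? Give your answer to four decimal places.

With σ_i denoting the second derivative at x_i, h_i = 1, 1, 1, and Δ_i = (y_(i+1) − y_i)/h_i = -2, -4, 5:
  1·σ_0 + 4·σ_1 + 1·σ_2 = 6(Δ_1 - Δ_0) = -12
  1·σ_1 + 4·σ_2 + 1·σ_3 = 6(Δ_2 - Δ_1) = 54
Natural end conditions: σ_0 = σ_3 = 0.
Hence σ_0 = 0, σ_1 = -34/5, σ_2 = 76/5, σ_3 = 0.
On [1, 2], p(x) = 4 - 13/15·(x - 1) + 0·(x - 1)² - 17/15·(x - 1)³.
With (x - 1) = 2/3: p(5/3) = 250/81.

3.0864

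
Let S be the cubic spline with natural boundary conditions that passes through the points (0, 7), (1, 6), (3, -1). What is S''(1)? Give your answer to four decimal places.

-2.5000

With m_i denoting the second derivative at x_i, h_i = 1, 2, and Δ_i = (y_(i+1) − y_i)/h_i = -1, -7/2:
  1·m_0 + 6·m_1 + 2·m_2 = 6(Δ_1 - Δ_0) = -15
Natural end conditions: m_0 = m_2 = 0.
Solving the tridiagonal system: m_0 = 0, m_1 = -5/2, m_2 = 0.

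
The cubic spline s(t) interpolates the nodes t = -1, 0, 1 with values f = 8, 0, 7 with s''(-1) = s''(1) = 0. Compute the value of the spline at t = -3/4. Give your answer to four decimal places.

Write m_i for s''(x_i). With h_i = 1, 1 and divided differences Δ_i = -8, 7, the continuity of s' gives the tridiagonal system
  1·m_0 + 4·m_1 + 1·m_2 = 6(Δ_1 - Δ_0) = 90
Natural end conditions: m_0 = m_2 = 0.
Forward elimination and back-substitution give m_0 = 0, m_1 = 45/2, m_2 = 0.
On [-1, 0], s(t) = 8 - 47/4·(t + 1) + 0·(t + 1)² + 15/4·(t + 1)³.
With (t + 1) = 1/4: s(-3/4) = 1311/256.

5.1211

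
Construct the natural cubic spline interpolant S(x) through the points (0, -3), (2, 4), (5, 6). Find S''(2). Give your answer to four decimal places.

-1.7000

Write m_i for S''(x_i). With h_i = 2, 3 and divided differences Δ_i = 7/2, 2/3, the continuity of S' gives the tridiagonal system
  2·m_0 + 10·m_1 + 3·m_2 = 6(Δ_1 - Δ_0) = -17
Natural end conditions: m_0 = m_2 = 0.
Forward elimination and back-substitution give m_0 = 0, m_1 = -17/10, m_2 = 0.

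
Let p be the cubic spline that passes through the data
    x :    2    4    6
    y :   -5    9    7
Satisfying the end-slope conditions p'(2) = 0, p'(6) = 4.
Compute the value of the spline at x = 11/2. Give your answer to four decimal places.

With m_i denoting the second derivative at x_i, h_i = 2, 2, and Δ_i = (y_(i+1) − y_i)/h_i = 7, -1:
  2·m_0 + 8·m_1 + 2·m_2 = 6(Δ_1 - Δ_0) = -48
Clamped end conditions give two more equations: 2h_0·m_0 + h_0·m_1 = 6(Δ_0 - p'(2)) = 42 and h_1·m_1 + 2h_1·m_2 = 6(p'(6) - Δ_1) = 30.
Hence m_0 = 35/2, m_1 = -14, m_2 = 29/2.
On [4, 6], p(x) = 9 + 7/2·(x - 4) - 7·(x - 4)² + 19/8·(x - 4)³.
With (x - 4) = 3/2: p(11/2) = 417/64.

6.5156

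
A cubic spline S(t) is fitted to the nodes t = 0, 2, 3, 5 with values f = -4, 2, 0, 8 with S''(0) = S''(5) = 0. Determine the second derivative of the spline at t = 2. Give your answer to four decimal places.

-6.1714

With M_i denoting the second derivative at x_i, h_i = 2, 1, 2, and Δ_i = (y_(i+1) − y_i)/h_i = 3, -2, 4:
  2·M_0 + 6·M_1 + 1·M_2 = 6(Δ_1 - Δ_0) = -30
  1·M_1 + 6·M_2 + 2·M_3 = 6(Δ_2 - Δ_1) = 36
Natural end conditions: M_0 = M_3 = 0.
Hence M_0 = 0, M_1 = -216/35, M_2 = 246/35, M_3 = 0.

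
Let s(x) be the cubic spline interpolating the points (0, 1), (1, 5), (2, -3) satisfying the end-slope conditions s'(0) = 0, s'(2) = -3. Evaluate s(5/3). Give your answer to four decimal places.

Write m_i for s''(x_i). With h_i = 1, 1 and divided differences Δ_i = 4, -8, the continuity of s' gives the tridiagonal system
  1·m_0 + 4·m_1 + 1·m_2 = 6(Δ_1 - Δ_0) = -72
Clamped end conditions give two more equations: 2h_0·m_0 + h_0·m_1 = 6(Δ_0 - s'(0)) = 24 and h_1·m_1 + 2h_1·m_2 = 6(s'(2) - Δ_1) = 30.
Hence m_0 = 57/2, m_1 = -33, m_2 = 63/2.
On [1, 2], s(x) = 5 - 9/4·(x - 1) - 33/2·(x - 1)² + 43/4·(x - 1)³.
With (x - 1) = 2/3: s(5/3) = -35/54.

-0.6481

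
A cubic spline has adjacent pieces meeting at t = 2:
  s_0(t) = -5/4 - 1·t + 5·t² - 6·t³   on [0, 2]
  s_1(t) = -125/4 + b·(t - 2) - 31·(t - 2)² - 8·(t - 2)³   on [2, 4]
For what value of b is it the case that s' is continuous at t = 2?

s_0'(t) = -1 + 10·t - 18·t², so s_0'(2) = -53. On the right, s_1'(2) = b, so b = -53.

-53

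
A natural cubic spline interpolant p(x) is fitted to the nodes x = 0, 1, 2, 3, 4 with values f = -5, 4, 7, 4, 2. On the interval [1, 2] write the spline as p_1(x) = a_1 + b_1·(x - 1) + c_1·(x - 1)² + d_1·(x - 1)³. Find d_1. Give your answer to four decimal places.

-0.1964

Let m_i = p''(x_i). Step sizes h_i = 1, 1, 1, 1; slopes of the chords Δ_i = (y_(i+1) - y_i)/h_i = 9, 3, -3, -2.
  1·m_0 + 4·m_1 + 1·m_2 = 6(Δ_1 - Δ_0) = -36
  1·m_1 + 4·m_2 + 1·m_3 = 6(Δ_2 - Δ_1) = -36
  1·m_2 + 4·m_3 + 1·m_4 = 6(Δ_3 - Δ_2) = 6
Natural end conditions: m_0 = m_4 = 0.
Hence m_0 = 0, m_1 = -195/28, m_2 = -57/7, m_3 = 99/28, m_4 = 0.
On [1, 2], with p_1(x) = a_1 + b_1·(x - 1) + c_1·(x - 1)² + d_1·(x - 1)³: c_1 = m_1/2 = -195/56, d_1 = (m_2 - m_1)/(6h_1) = -11/56, b_1 = Δ_1 - h_1(2m_1 + m_2)/6 = 187/28.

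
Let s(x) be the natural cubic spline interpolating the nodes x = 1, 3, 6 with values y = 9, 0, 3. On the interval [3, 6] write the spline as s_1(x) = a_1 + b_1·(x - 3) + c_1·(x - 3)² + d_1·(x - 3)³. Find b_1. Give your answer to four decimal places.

Write M_i for s''(x_i). With h_i = 2, 3 and divided differences Δ_i = -9/2, 1, the continuity of s' gives the tridiagonal system
  2·M_0 + 10·M_1 + 3·M_2 = 6(Δ_1 - Δ_0) = 33
Natural end conditions: M_0 = M_2 = 0.
Solving the tridiagonal system: M_0 = 0, M_1 = 33/10, M_2 = 0.
On [3, 6], with s_1(x) = a_1 + b_1·(x - 3) + c_1·(x - 3)² + d_1·(x - 3)³: c_1 = M_1/2 = 33/20, d_1 = (M_2 - M_1)/(6h_1) = -11/60, b_1 = Δ_1 - h_1(2M_1 + M_2)/6 = -23/10.

-2.3000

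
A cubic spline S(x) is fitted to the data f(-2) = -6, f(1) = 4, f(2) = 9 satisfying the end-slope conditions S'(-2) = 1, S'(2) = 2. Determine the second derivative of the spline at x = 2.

-10

Let σ_i = S''(x_i). Step sizes h_i = 3, 1; slopes of the chords Δ_i = (y_(i+1) - y_i)/h_i = 10/3, 5.
  3·σ_0 + 8·σ_1 + 1·σ_2 = 6(Δ_1 - Δ_0) = 10
Clamped end conditions give two more equations: 2h_0·σ_0 + h_0·σ_1 = 6(Δ_0 - S'(-2)) = 14 and h_1·σ_1 + 2h_1·σ_2 = 6(S'(2) - Δ_1) = -18.
Forward elimination and back-substitution give σ_0 = 4/3, σ_1 = 2, σ_2 = -10.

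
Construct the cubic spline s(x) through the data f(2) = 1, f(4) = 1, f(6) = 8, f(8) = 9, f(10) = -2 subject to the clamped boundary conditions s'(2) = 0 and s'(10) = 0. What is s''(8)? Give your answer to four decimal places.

-7.1250

With σ_i denoting the second derivative at x_i, h_i = 2, 2, 2, 2, and Δ_i = (y_(i+1) − y_i)/h_i = 0, 7/2, 1/2, -11/2:
  2·σ_0 + 8·σ_1 + 2·σ_2 = 6(Δ_1 - Δ_0) = 21
  2·σ_1 + 8·σ_2 + 2·σ_3 = 6(Δ_2 - Δ_1) = -18
  2·σ_2 + 8·σ_3 + 2·σ_4 = 6(Δ_3 - Δ_2) = -36
Clamped end conditions give two more equations: 2h_0·σ_0 + h_0·σ_1 = 6(Δ_0 - s'(2)) = 0 and h_3·σ_3 + 2h_3·σ_4 = 6(s'(10) - Δ_3) = 33.
Hence σ_0 = -27/16, σ_1 = 27/8, σ_2 = -21/16, σ_3 = -57/8, σ_4 = 189/16.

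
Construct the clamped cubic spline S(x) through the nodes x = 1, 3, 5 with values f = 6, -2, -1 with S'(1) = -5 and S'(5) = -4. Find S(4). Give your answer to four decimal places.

Put M_i = S'' at the i-th knot. Here h = (2, 2) and Δ = (-4, 1/2), so the interior equations h_(i-1)·M_(i-1) + 2(h_(i-1)+h_i)·M_i + h_i·M_(i+1) = 6(Δ_i − Δ_(i-1)) read
  2·M_0 + 8·M_1 + 2·M_2 = 6(Δ_1 - Δ_0) = 27
Clamped end conditions give two more equations: 2h_0·M_0 + h_0·M_1 = 6(Δ_0 - S'(1)) = 6 and h_1·M_1 + 2h_1·M_2 = 6(S'(5) - Δ_1) = -27.
Forward elimination and back-substitution give M_0 = -13/8, M_1 = 25/4, M_2 = -79/8.
On [3, 5], S(x) = -2 - 3/8·(x - 3) + 25/8·(x - 3)² - 43/32·(x - 3)³.
With (x - 3) = 1: S(4) = -19/32.

-0.5938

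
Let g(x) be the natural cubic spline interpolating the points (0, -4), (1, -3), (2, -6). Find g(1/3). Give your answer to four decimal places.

-3.3704

Write σ_i for g''(x_i). With h_i = 1, 1 and divided differences Δ_i = 1, -3, the continuity of g' gives the tridiagonal system
  1·σ_0 + 4·σ_1 + 1·σ_2 = 6(Δ_1 - Δ_0) = -24
Natural end conditions: σ_0 = σ_2 = 0.
Forward elimination and back-substitution give σ_0 = 0, σ_1 = -6, σ_2 = 0.
On [0, 1], g(x) = -4 + 2·x + 0·x² - 1·x³.
With x = 1/3: g(1/3) = -91/27.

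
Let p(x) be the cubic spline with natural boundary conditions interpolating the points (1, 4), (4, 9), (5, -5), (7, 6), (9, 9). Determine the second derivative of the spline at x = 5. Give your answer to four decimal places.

25.0698

With M_i denoting the second derivative at x_i, h_i = 3, 1, 2, 2, and Δ_i = (y_(i+1) − y_i)/h_i = 5/3, -14, 11/2, 3/2:
  3·M_0 + 8·M_1 + 1·M_2 = 6(Δ_1 - Δ_0) = -94
  1·M_1 + 6·M_2 + 2·M_3 = 6(Δ_2 - Δ_1) = 117
  2·M_2 + 8·M_3 + 2·M_4 = 6(Δ_3 - Δ_2) = -24
Natural end conditions: M_0 = M_4 = 0.
Solving the tridiagonal system: M_0 = 0, M_1 = -640/43, M_2 = 1078/43, M_3 = -797/86, M_4 = 0.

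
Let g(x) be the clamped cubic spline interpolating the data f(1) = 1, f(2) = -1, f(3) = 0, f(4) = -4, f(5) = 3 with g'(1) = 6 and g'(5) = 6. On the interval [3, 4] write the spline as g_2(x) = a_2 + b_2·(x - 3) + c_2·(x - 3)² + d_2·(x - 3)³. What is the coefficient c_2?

Let M_i = g''(x_i). Step sizes h_i = 1, 1, 1, 1; slopes of the chords Δ_i = (y_(i+1) - y_i)/h_i = -2, 1, -4, 7.
  1·M_0 + 4·M_1 + 1·M_2 = 6(Δ_1 - Δ_0) = 18
  1·M_1 + 4·M_2 + 1·M_3 = 6(Δ_2 - Δ_1) = -30
  1·M_2 + 4·M_3 + 1·M_4 = 6(Δ_3 - Δ_2) = 66
Clamped end conditions give two more equations: 2h_0·M_0 + h_0·M_1 = 6(Δ_0 - g'(1)) = -48 and h_3·M_3 + 2h_3·M_4 = 6(g'(5) - Δ_3) = -6.
Forward elimination and back-substitution give M_0 = -228/7, M_1 = 120/7, M_2 = -18, M_3 = 174/7, M_4 = -108/7.
On [3, 4], with g_2(x) = a_2 + b_2·(x - 3) + c_2·(x - 3)² + d_2·(x - 3)³: c_2 = M_2/2 = -9, d_2 = (M_3 - M_2)/(6h_2) = 50/7, b_2 = Δ_2 - h_2(2M_2 + M_3)/6 = -15/7.

-9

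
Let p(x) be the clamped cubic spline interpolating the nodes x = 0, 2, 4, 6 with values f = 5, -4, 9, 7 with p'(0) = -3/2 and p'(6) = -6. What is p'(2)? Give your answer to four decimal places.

Write σ_i for p''(x_i). With h_i = 2, 2, 2 and divided differences Δ_i = -9/2, 13/2, -1, the continuity of p' gives the tridiagonal system
  2·σ_0 + 8·σ_1 + 2·σ_2 = 6(Δ_1 - Δ_0) = 66
  2·σ_1 + 8·σ_2 + 2·σ_3 = 6(Δ_2 - Δ_1) = -45
Clamped end conditions give two more equations: 2h_0·σ_0 + h_0·σ_1 = 6(Δ_0 - p'(0)) = -18 and h_2·σ_2 + 2h_2·σ_3 = 6(p'(6) - Δ_2) = -30.
Solving: σ_0 = -11, σ_1 = 13, σ_2 = -8, σ_3 = -7/2.
On [2, 4], p'(x) = b_1 + 2c_1·(x - 2) + 3d_1·(x - 2)² with b_1 = Δ_1 - h_1(2σ_1 + σ_2)/6 = 1/2, c_1 = σ_1/2 = 13/2, d_1 = (σ_2 - σ_1)/(6h_1) = -7/4. So p'(2) = 1/2.

0.5000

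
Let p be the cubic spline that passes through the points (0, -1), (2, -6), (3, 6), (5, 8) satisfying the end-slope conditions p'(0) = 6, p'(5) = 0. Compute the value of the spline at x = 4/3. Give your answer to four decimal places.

Let M_i = p''(x_i). Step sizes h_i = 2, 1, 2; slopes of the chords Δ_i = (y_(i+1) - y_i)/h_i = -5/2, 12, 1.
  2·M_0 + 6·M_1 + 1·M_2 = 6(Δ_1 - Δ_0) = 87
  1·M_1 + 6·M_2 + 2·M_3 = 6(Δ_2 - Δ_1) = -66
Clamped end conditions give two more equations: 2h_0·M_0 + h_0·M_1 = 6(Δ_0 - p'(0)) = -51 and h_2·M_2 + 2h_2·M_3 = 6(p'(5) - Δ_2) = -6.
Forward elimination and back-substitution give M_0 = -825/32, M_1 = 417/16, M_2 = -285/16, M_3 = 237/32.
On [0, 2], p(x) = -1 + 6·x - 825/64·x² + 553/128·x³.
With x = 4/3: p(4/3) = -613/108.

-5.6759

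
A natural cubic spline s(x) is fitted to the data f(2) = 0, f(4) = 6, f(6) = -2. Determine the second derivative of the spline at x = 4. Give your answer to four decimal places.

-5.2500

Let m_i = s''(x_i). Step sizes h_i = 2, 2; slopes of the chords Δ_i = (y_(i+1) - y_i)/h_i = 3, -4.
  2·m_0 + 8·m_1 + 2·m_2 = 6(Δ_1 - Δ_0) = -42
Natural end conditions: m_0 = m_2 = 0.
Hence m_0 = 0, m_1 = -21/4, m_2 = 0.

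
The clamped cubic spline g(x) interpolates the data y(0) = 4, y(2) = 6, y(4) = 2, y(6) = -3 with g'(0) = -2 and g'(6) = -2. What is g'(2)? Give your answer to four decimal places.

Put m_i = g'' at the i-th knot. Here h = (2, 2, 2) and Δ = (1, -2, -5/2), so the interior equations h_(i-1)·m_(i-1) + 2(h_(i-1)+h_i)·m_i + h_i·m_(i+1) = 6(Δ_i − Δ_(i-1)) read
  2·m_0 + 8·m_1 + 2·m_2 = 6(Δ_1 - Δ_0) = -18
  2·m_1 + 8·m_2 + 2·m_3 = 6(Δ_2 - Δ_1) = -3
Clamped end conditions give two more equations: 2h_0·m_0 + h_0·m_1 = 6(Δ_0 - g'(0)) = 18 and h_2·m_2 + 2h_2·m_3 = 6(g'(6) - Δ_2) = 3.
Forward elimination and back-substitution give m_0 = 13/2, m_1 = -4, m_2 = 1/2, m_3 = 1/2.
On [2, 4], g'(x) = b_1 + 2c_1·(x - 2) + 3d_1·(x - 2)² with b_1 = Δ_1 - h_1(2m_1 + m_2)/6 = 1/2, c_1 = m_1/2 = -2, d_1 = (m_2 - m_1)/(6h_1) = 3/8. So g'(2) = 1/2.

0.5000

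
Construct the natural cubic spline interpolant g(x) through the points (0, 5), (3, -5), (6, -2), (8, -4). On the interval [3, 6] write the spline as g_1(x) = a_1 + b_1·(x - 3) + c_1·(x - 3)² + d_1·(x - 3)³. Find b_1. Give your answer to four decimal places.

Let σ_i = g''(x_i). Step sizes h_i = 3, 3, 2; slopes of the chords Δ_i = (y_(i+1) - y_i)/h_i = -10/3, 1, -1.
  3·σ_0 + 12·σ_1 + 3·σ_2 = 6(Δ_1 - Δ_0) = 26
  3·σ_1 + 10·σ_2 + 2·σ_3 = 6(Δ_2 - Δ_1) = -12
Natural end conditions: σ_0 = σ_3 = 0.
Hence σ_0 = 0, σ_1 = 8/3, σ_2 = -2, σ_3 = 0.
On [3, 6], with g_1(x) = a_1 + b_1·(x - 3) + c_1·(x - 3)² + d_1·(x - 3)³: c_1 = σ_1/2 = 4/3, d_1 = (σ_2 - σ_1)/(6h_1) = -7/27, b_1 = Δ_1 - h_1(2σ_1 + σ_2)/6 = -2/3.

-0.6667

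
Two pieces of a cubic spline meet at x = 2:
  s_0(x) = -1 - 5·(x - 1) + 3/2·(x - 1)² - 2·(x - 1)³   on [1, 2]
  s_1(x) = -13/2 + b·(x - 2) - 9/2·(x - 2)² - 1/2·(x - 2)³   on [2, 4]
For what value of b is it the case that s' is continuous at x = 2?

s_0'(x) = -5 + 3·(x - 1) - 6·(x - 1)², so s_0'(2) = -8. On the right, s_1'(2) = b, so b = -8.

-8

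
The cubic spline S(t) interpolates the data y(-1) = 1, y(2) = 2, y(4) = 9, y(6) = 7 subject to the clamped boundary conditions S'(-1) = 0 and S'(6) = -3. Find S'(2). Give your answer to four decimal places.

Put m_i = S'' at the i-th knot. Here h = (3, 2, 2) and Δ = (1/3, 7/2, -1), so the interior equations h_(i-1)·m_(i-1) + 2(h_(i-1)+h_i)·m_i + h_i·m_(i+1) = 6(Δ_i − Δ_(i-1)) read
  3·m_0 + 10·m_1 + 2·m_2 = 6(Δ_1 - Δ_0) = 19
  2·m_1 + 8·m_2 + 2·m_3 = 6(Δ_2 - Δ_1) = -27
Clamped end conditions give two more equations: 2h_0·m_0 + h_0·m_1 = 6(Δ_0 - S'(-1)) = 2 and h_2·m_2 + 2h_2·m_3 = 6(S'(6) - Δ_2) = -12.
Forward elimination and back-substitution give m_0 = -131/111, m_1 = 112/37, m_2 = -143/37, m_3 = -79/74.
On [2, 4], S'(t) = b_1 + 2c_1·(t - 2) + 3d_1·(t - 2)² with b_1 = Δ_1 - h_1(2m_1 + m_2)/6 = 205/74, c_1 = m_1/2 = 56/37, d_1 = (m_2 - m_1)/(6h_1) = -85/148. So S'(2) = 205/74.

2.7703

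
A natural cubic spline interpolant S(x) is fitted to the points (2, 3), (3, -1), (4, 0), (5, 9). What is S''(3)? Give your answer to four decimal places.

Put m_i = S'' at the i-th knot. Here h = (1, 1, 1) and Δ = (-4, 1, 9), so the interior equations h_(i-1)·m_(i-1) + 2(h_(i-1)+h_i)·m_i + h_i·m_(i+1) = 6(Δ_i − Δ_(i-1)) read
  1·m_0 + 4·m_1 + 1·m_2 = 6(Δ_1 - Δ_0) = 30
  1·m_1 + 4·m_2 + 1·m_3 = 6(Δ_2 - Δ_1) = 48
Natural end conditions: m_0 = m_3 = 0.
Hence m_0 = 0, m_1 = 24/5, m_2 = 54/5, m_3 = 0.

4.8000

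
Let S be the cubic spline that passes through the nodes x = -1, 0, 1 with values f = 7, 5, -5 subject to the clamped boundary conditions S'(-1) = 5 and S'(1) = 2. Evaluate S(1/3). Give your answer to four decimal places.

0.6667

Put M_i = S'' at the i-th knot. Here h = (1, 1) and Δ = (-2, -10), so the interior equations h_(i-1)·M_(i-1) + 2(h_(i-1)+h_i)·M_i + h_i·M_(i+1) = 6(Δ_i − Δ_(i-1)) read
  1·M_0 + 4·M_1 + 1·M_2 = 6(Δ_1 - Δ_0) = -48
Clamped end conditions give two more equations: 2h_0·M_0 + h_0·M_1 = 6(Δ_0 - S'(-1)) = -42 and h_1·M_1 + 2h_1·M_2 = 6(S'(1) - Δ_1) = 72.
Hence M_0 = -21/2, M_1 = -21, M_2 = 93/2.
On [0, 1], S(x) = 5 - 43/4·x - 21/2·x² + 45/4·x³.
With x = 1/3: S(1/3) = 2/3.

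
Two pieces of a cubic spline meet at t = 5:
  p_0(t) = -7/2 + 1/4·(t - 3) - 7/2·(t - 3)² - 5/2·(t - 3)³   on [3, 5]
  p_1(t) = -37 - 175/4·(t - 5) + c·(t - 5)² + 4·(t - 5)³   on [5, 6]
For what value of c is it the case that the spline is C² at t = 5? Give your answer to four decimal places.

p_0''(t) = -7 - 15·(t - 3), so p_0''(5) = -37. On the right, p_1''(5) = 2c, so c = -37/2.

-18.5000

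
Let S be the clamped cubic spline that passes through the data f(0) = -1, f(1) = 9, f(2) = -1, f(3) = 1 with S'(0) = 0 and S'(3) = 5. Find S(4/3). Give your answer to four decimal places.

7.2667

With σ_i denoting the second derivative at x_i, h_i = 1, 1, 1, and Δ_i = (y_(i+1) − y_i)/h_i = 10, -10, 2:
  1·σ_0 + 4·σ_1 + 1·σ_2 = 6(Δ_1 - Δ_0) = -120
  1·σ_1 + 4·σ_2 + 1·σ_3 = 6(Δ_2 - Δ_1) = 72
Clamped end conditions give two more equations: 2h_0·σ_0 + h_0·σ_1 = 6(Δ_0 - S'(0)) = 60 and h_2·σ_2 + 2h_2·σ_3 = 6(S'(3) - Δ_2) = 18.
Solving: σ_0 = 842/15, σ_1 = -784/15, σ_2 = 494/15, σ_3 = -112/15.
On [1, 2], S(x) = 9 + 29/15·(x - 1) - 392/15·(x - 1)² + 71/5·(x - 1)³.
With (x - 1) = 1/3: S(4/3) = 109/15.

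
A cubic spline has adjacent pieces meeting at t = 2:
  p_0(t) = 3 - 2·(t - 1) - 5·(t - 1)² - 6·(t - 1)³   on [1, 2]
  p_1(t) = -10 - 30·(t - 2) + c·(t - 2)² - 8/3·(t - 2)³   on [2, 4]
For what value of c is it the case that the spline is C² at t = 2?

-23

p_0''(t) = -10 - 36·(t - 1), so p_0''(2) = -46. On the right, p_1''(2) = 2c, so c = -23.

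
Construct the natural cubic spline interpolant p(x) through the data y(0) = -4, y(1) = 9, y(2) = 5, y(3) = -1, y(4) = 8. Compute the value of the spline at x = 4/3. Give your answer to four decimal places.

Put M_i = p'' at the i-th knot. Here h = (1, 1, 1, 1) and Δ = (13, -4, -6, 9), so the interior equations h_(i-1)·M_(i-1) + 2(h_(i-1)+h_i)·M_i + h_i·M_(i+1) = 6(Δ_i − Δ_(i-1)) read
  1·M_0 + 4·M_1 + 1·M_2 = 6(Δ_1 - Δ_0) = -102
  1·M_1 + 4·M_2 + 1·M_3 = 6(Δ_2 - Δ_1) = -12
  1·M_2 + 4·M_3 + 1·M_4 = 6(Δ_3 - Δ_2) = 90
Natural end conditions: M_0 = M_4 = 0.
Solving the tridiagonal system: M_0 = 0, M_1 = -174/7, M_2 = -18/7, M_3 = 162/7, M_4 = 0.
On [1, 2], p(x) = 9 + 33/7·(x - 1) - 87/7·(x - 1)² + 26/7·(x - 1)³.
With (x - 1) = 1/3: p(4/3) = 1763/189.

9.3280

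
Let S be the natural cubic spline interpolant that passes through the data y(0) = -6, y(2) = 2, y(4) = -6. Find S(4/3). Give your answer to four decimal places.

With σ_i denoting the second derivative at x_i, h_i = 2, 2, and Δ_i = (y_(i+1) − y_i)/h_i = 4, -4:
  2·σ_0 + 8·σ_1 + 2·σ_2 = 6(Δ_1 - Δ_0) = -48
Natural end conditions: σ_0 = σ_2 = 0.
Forward elimination and back-substitution give σ_0 = 0, σ_1 = -6, σ_2 = 0.
On [0, 2], S(x) = -6 + 6·x + 0·x² - 1/2·x³.
With x = 4/3: S(4/3) = 22/27.

0.8148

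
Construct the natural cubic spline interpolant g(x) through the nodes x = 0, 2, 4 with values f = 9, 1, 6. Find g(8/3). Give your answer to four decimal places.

1.4630

Write σ_i for g''(x_i). With h_i = 2, 2 and divided differences Δ_i = -4, 5/2, the continuity of g' gives the tridiagonal system
  2·σ_0 + 8·σ_1 + 2·σ_2 = 6(Δ_1 - Δ_0) = 39
Natural end conditions: σ_0 = σ_2 = 0.
Hence σ_0 = 0, σ_1 = 39/8, σ_2 = 0.
On [2, 4], g(x) = 1 - 3/4·(x - 2) + 39/16·(x - 2)² - 13/32·(x - 2)³.
With (x - 2) = 2/3: g(8/3) = 79/54.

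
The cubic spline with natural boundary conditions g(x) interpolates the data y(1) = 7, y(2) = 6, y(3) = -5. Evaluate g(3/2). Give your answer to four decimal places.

Write M_i for g''(x_i). With h_i = 1, 1 and divided differences Δ_i = -1, -11, the continuity of g' gives the tridiagonal system
  1·M_0 + 4·M_1 + 1·M_2 = 6(Δ_1 - Δ_0) = -60
Natural end conditions: M_0 = M_2 = 0.
Solving the tridiagonal system: M_0 = 0, M_1 = -15, M_2 = 0.
On [1, 2], g(x) = 7 + 3/2·(x - 1) + 0·(x - 1)² - 5/2·(x - 1)³.
With (x - 1) = 1/2: g(3/2) = 119/16.

7.4375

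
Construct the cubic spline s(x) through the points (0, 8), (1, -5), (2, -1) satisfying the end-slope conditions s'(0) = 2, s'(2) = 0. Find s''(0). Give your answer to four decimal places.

Let M_i = s''(x_i). Step sizes h_i = 1, 1; slopes of the chords Δ_i = (y_(i+1) - y_i)/h_i = -13, 4.
  1·M_0 + 4·M_1 + 1·M_2 = 6(Δ_1 - Δ_0) = 102
Clamped end conditions give two more equations: 2h_0·M_0 + h_0·M_1 = 6(Δ_0 - s'(0)) = -90 and h_1·M_1 + 2h_1·M_2 = 6(s'(2) - Δ_1) = -24.
Solving: M_0 = -143/2, M_1 = 53, M_2 = -77/2.

-71.5000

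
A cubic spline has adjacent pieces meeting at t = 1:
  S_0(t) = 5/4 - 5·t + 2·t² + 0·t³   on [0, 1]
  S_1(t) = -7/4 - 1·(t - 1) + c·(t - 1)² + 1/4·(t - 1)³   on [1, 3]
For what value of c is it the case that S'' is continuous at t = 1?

2

S_0''(t) = 4 + 0·t, so S_0''(1) = 4. On the right, S_1''(1) = 2c, so c = 2.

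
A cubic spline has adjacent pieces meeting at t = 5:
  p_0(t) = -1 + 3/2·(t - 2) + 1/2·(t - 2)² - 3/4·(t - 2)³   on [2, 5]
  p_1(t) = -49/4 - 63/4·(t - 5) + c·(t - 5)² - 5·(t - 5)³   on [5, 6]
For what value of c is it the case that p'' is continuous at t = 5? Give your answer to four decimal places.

-6.2500

p_0''(t) = 1 - 9/2·(t - 2), so p_0''(5) = -25/2. On the right, p_1''(5) = 2c, so c = -25/4.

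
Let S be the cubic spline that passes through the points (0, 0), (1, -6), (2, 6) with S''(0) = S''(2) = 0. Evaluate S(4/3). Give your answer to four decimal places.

With σ_i denoting the second derivative at x_i, h_i = 1, 1, and Δ_i = (y_(i+1) − y_i)/h_i = -6, 12:
  1·σ_0 + 4·σ_1 + 1·σ_2 = 6(Δ_1 - Δ_0) = 108
Natural end conditions: σ_0 = σ_2 = 0.
Forward elimination and back-substitution give σ_0 = 0, σ_1 = 27, σ_2 = 0.
On [1, 2], S(x) = -6 + 3·(x - 1) + 27/2·(x - 1)² - 9/2·(x - 1)³.
With (x - 1) = 1/3: S(4/3) = -11/3.

-3.6667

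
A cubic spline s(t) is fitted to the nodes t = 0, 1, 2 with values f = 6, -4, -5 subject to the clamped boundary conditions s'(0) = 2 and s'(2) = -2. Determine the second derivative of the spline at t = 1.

With σ_i denoting the second derivative at x_i, h_i = 1, 1, and Δ_i = (y_(i+1) − y_i)/h_i = -10, -1:
  1·σ_0 + 4·σ_1 + 1·σ_2 = 6(Δ_1 - Δ_0) = 54
Clamped end conditions give two more equations: 2h_0·σ_0 + h_0·σ_1 = 6(Δ_0 - s'(0)) = -72 and h_1·σ_1 + 2h_1·σ_2 = 6(s'(2) - Δ_1) = -6.
Solving the tridiagonal system: σ_0 = -103/2, σ_1 = 31, σ_2 = -37/2.

31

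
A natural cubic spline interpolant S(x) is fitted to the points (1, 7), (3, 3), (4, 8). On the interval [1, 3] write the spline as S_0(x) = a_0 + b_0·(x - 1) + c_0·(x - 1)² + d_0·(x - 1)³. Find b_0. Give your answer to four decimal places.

With m_i denoting the second derivative at x_i, h_i = 2, 1, and Δ_i = (y_(i+1) − y_i)/h_i = -2, 5:
  2·m_0 + 6·m_1 + 1·m_2 = 6(Δ_1 - Δ_0) = 42
Natural end conditions: m_0 = m_2 = 0.
Solving the tridiagonal system: m_0 = 0, m_1 = 7, m_2 = 0.
On [1, 3], with S_0(x) = a_0 + b_0·(x - 1) + c_0·(x - 1)² + d_0·(x - 1)³: c_0 = m_0/2 = 0, d_0 = (m_1 - m_0)/(6h_0) = 7/12, b_0 = Δ_0 - h_0(2m_0 + m_1)/6 = -13/3.

-4.3333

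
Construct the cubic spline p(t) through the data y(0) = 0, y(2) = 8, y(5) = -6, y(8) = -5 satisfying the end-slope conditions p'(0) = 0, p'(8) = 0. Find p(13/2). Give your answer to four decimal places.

Put M_i = p'' at the i-th knot. Here h = (2, 3, 3) and Δ = (4, -14/3, 1/3), so the interior equations h_(i-1)·M_(i-1) + 2(h_(i-1)+h_i)·M_i + h_i·M_(i+1) = 6(Δ_i − Δ_(i-1)) read
  2·M_0 + 10·M_1 + 3·M_2 = 6(Δ_1 - Δ_0) = -52
  3·M_1 + 12·M_2 + 3·M_3 = 6(Δ_2 - Δ_1) = 30
Clamped end conditions give two more equations: 2h_0·M_0 + h_0·M_1 = 6(Δ_0 - p'(0)) = 24 and h_2·M_2 + 2h_2·M_3 = 6(p'(8) - Δ_2) = -2.
Hence M_0 = 199/19, M_1 = -170/19, M_2 = 314/57, M_3 = -176/57.
On [5, 8], p(t) = -6 - 69/19·(t - 5) + 157/57·(t - 5)² - 245/513·(t - 5)³.
With (t - 5) = 3/2: p(13/2) = -1043/152.

-6.8618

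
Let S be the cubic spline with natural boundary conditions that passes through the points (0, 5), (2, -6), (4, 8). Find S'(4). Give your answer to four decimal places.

10.1250

Let m_i = S''(x_i). Step sizes h_i = 2, 2; slopes of the chords Δ_i = (y_(i+1) - y_i)/h_i = -11/2, 7.
  2·m_0 + 8·m_1 + 2·m_2 = 6(Δ_1 - Δ_0) = 75
Natural end conditions: m_0 = m_2 = 0.
Hence m_0 = 0, m_1 = 75/8, m_2 = 0.
On [2, 4], S'(x) = b_1 + 2c_1·(x - 2) + 3d_1·(x - 2)² with b_1 = Δ_1 - h_1(2m_1 + m_2)/6 = 3/4, c_1 = m_1/2 = 75/16, d_1 = (m_2 - m_1)/(6h_1) = -25/32. So S'(4) = 81/8.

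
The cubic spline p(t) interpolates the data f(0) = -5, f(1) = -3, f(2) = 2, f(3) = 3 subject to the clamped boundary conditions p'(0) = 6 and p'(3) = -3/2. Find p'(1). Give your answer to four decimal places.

Write σ_i for p''(x_i). With h_i = 1, 1, 1 and divided differences Δ_i = 2, 5, 1, the continuity of p' gives the tridiagonal system
  1·σ_0 + 4·σ_1 + 1·σ_2 = 6(Δ_1 - Δ_0) = 18
  1·σ_1 + 4·σ_2 + 1·σ_3 = 6(Δ_2 - Δ_1) = -24
Clamped end conditions give two more equations: 2h_0·σ_0 + h_0·σ_1 = 6(Δ_0 - p'(0)) = -24 and h_2·σ_2 + 2h_2·σ_3 = 6(p'(3) - Δ_2) = -15.
Hence σ_0 = -87/5, σ_1 = 54/5, σ_2 = -39/5, σ_3 = -18/5.
On [1, 2], p'(t) = b_1 + 2c_1·(t - 1) + 3d_1·(t - 1)² with b_1 = Δ_1 - h_1(2σ_1 + σ_2)/6 = 27/10, c_1 = σ_1/2 = 27/5, d_1 = (σ_2 - σ_1)/(6h_1) = -31/10. So p'(1) = 27/10.

2.7000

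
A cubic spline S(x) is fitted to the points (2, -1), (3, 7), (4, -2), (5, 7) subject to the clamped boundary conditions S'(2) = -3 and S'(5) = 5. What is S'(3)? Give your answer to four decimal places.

Put σ_i = S'' at the i-th knot. Here h = (1, 1, 1) and Δ = (8, -9, 9), so the interior equations h_(i-1)·σ_(i-1) + 2(h_(i-1)+h_i)·σ_i + h_i·σ_(i+1) = 6(Δ_i − Δ_(i-1)) read
  1·σ_0 + 4·σ_1 + 1·σ_2 = 6(Δ_1 - Δ_0) = -102
  1·σ_1 + 4·σ_2 + 1·σ_3 = 6(Δ_2 - Δ_1) = 108
Clamped end conditions give two more equations: 2h_0·σ_0 + h_0·σ_1 = 6(Δ_0 - S'(2)) = 66 and h_2·σ_2 + 2h_2·σ_3 = 6(S'(5) - Δ_2) = -24.
Solving the tridiagonal system: σ_0 = 178/3, σ_1 = -158/3, σ_2 = 148/3, σ_3 = -110/3.
On [3, 4], S'(x) = b_1 + 2c_1·(x - 3) + 3d_1·(x - 3)² with b_1 = Δ_1 - h_1(2σ_1 + σ_2)/6 = 1/3, c_1 = σ_1/2 = -79/3, d_1 = (σ_2 - σ_1)/(6h_1) = 17. So S'(3) = 1/3.

0.3333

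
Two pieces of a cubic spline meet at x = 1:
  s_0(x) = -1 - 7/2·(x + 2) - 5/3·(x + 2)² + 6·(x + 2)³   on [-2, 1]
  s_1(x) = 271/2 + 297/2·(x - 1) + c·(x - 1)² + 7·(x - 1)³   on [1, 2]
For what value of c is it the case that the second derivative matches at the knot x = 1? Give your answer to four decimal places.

s_0''(x) = -10/3 + 36·(x + 2), so s_0''(1) = 314/3. On the right, s_1''(1) = 2c, so c = 157/3.

52.3333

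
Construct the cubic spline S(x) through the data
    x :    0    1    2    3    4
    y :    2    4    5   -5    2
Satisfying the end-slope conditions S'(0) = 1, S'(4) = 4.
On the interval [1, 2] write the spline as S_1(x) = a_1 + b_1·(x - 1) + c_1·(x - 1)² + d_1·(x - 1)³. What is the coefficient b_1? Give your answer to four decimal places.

3.8393

Put M_i = S'' at the i-th knot. Here h = (1, 1, 1, 1) and Δ = (2, 1, -10, 7), so the interior equations h_(i-1)·M_(i-1) + 2(h_(i-1)+h_i)·M_i + h_i·M_(i+1) = 6(Δ_i − Δ_(i-1)) read
  1·M_0 + 4·M_1 + 1·M_2 = 6(Δ_1 - Δ_0) = -6
  1·M_1 + 4·M_2 + 1·M_3 = 6(Δ_2 - Δ_1) = -66
  1·M_2 + 4·M_3 + 1·M_4 = 6(Δ_3 - Δ_2) = 102
Clamped end conditions give two more equations: 2h_0·M_0 + h_0·M_1 = 6(Δ_0 - S'(0)) = 6 and h_3·M_3 + 2h_3·M_4 = 6(S'(4) - Δ_3) = -18.
Solving: M_0 = 9/28, M_1 = 75/14, M_2 = -111/4, M_3 = 555/14, M_4 = -807/28.
On [1, 2], with S_1(x) = a_1 + b_1·(x - 1) + c_1·(x - 1)² + d_1·(x - 1)³: c_1 = M_1/2 = 75/28, d_1 = (M_2 - M_1)/(6h_1) = -309/56, b_1 = Δ_1 - h_1(2M_1 + M_2)/6 = 215/56.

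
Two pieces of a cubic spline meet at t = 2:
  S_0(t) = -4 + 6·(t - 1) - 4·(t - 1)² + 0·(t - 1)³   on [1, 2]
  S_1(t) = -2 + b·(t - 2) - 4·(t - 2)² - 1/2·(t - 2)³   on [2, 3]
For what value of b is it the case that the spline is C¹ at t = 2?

-2

S_0'(t) = 6 - 8·(t - 1) + 0·(t - 1)², so S_0'(2) = -2. On the right, S_1'(2) = b, so b = -2.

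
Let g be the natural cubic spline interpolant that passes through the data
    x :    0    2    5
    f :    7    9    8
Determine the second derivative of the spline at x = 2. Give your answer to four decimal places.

Put M_i = g'' at the i-th knot. Here h = (2, 3) and Δ = (1, -1/3), so the interior equations h_(i-1)·M_(i-1) + 2(h_(i-1)+h_i)·M_i + h_i·M_(i+1) = 6(Δ_i − Δ_(i-1)) read
  2·M_0 + 10·M_1 + 3·M_2 = 6(Δ_1 - Δ_0) = -8
Natural end conditions: M_0 = M_2 = 0.
Solving the tridiagonal system: M_0 = 0, M_1 = -4/5, M_2 = 0.

-0.8000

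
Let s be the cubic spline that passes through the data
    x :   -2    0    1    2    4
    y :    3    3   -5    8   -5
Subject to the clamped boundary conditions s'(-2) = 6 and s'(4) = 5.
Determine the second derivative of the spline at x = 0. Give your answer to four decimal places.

Put M_i = s'' at the i-th knot. Here h = (2, 1, 1, 2) and Δ = (0, -8, 13, -13/2), so the interior equations h_(i-1)·M_(i-1) + 2(h_(i-1)+h_i)·M_i + h_i·M_(i+1) = 6(Δ_i − Δ_(i-1)) read
  2·M_0 + 6·M_1 + 1·M_2 = 6(Δ_1 - Δ_0) = -48
  1·M_1 + 4·M_2 + 1·M_3 = 6(Δ_2 - Δ_1) = 126
  1·M_2 + 6·M_3 + 2·M_4 = 6(Δ_3 - Δ_2) = -117
Clamped end conditions give two more equations: 2h_0·M_0 + h_0·M_1 = 6(Δ_0 - s'(-2)) = -36 and h_3·M_3 + 2h_3·M_4 = 6(s'(4) - Δ_3) = 69.
Forward elimination and back-substitution give M_0 = -179/120, M_1 = -901/60, M_2 = 541/12, M_3 = -2359/60, M_4 = 4429/120.

-15.0167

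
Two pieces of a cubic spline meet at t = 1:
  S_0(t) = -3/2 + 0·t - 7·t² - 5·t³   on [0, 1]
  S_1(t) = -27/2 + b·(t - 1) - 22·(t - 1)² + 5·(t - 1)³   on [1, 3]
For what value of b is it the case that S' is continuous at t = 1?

-29

S_0'(t) = 0 - 14·t - 15·t², so S_0'(1) = -29. On the right, S_1'(1) = b, so b = -29.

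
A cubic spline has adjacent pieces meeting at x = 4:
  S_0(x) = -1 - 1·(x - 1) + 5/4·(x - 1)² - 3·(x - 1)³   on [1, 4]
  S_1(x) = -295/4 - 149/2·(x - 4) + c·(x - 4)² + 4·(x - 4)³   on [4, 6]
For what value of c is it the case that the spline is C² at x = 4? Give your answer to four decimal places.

S_0''(x) = 5/2 - 18·(x - 1), so S_0''(4) = -103/2. On the right, S_1''(4) = 2c, so c = -103/4.

-25.7500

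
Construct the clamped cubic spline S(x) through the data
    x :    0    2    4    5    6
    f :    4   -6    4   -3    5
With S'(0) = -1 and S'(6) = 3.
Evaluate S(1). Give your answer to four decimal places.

-1.6369

Write σ_i for S''(x_i). With h_i = 2, 2, 1, 1 and divided differences Δ_i = -5, 5, -7, 8, the continuity of S' gives the tridiagonal system
  2·σ_0 + 8·σ_1 + 2·σ_2 = 6(Δ_1 - Δ_0) = 60
  2·σ_1 + 6·σ_2 + 1·σ_3 = 6(Δ_2 - Δ_1) = -72
  1·σ_2 + 4·σ_3 + 1·σ_4 = 6(Δ_3 - Δ_2) = 90
Clamped end conditions give two more equations: 2h_0·σ_0 + h_0·σ_1 = 6(Δ_0 - S'(0)) = -24 and h_3·σ_3 + 2h_3·σ_4 = 6(S'(6) - Δ_3) = -30.
Solving: σ_0 = -611/42, σ_1 = 359/21, σ_2 = -143/6, σ_3 = 773/21, σ_4 = -1403/42.
On [0, 2], S(x) = 4 - 1·x - 611/84·x² + 443/168·x³.
With x = 1: S(1) = -275/168.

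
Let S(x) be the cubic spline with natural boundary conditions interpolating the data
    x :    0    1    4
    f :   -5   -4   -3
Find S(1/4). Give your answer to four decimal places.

With σ_i denoting the second derivative at x_i, h_i = 1, 3, and Δ_i = (y_(i+1) − y_i)/h_i = 1, 1/3:
  1·σ_0 + 8·σ_1 + 3·σ_2 = 6(Δ_1 - Δ_0) = -4
Natural end conditions: σ_0 = σ_2 = 0.
Solving the tridiagonal system: σ_0 = 0, σ_1 = -1/2, σ_2 = 0.
On [0, 1], S(x) = -5 + 13/12·x + 0·x² - 1/12·x³.
With x = 1/4: S(1/4) = -1211/256.

-4.7305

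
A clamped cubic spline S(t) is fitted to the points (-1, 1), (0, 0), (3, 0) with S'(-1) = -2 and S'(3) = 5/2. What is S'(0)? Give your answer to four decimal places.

-0.6875

Put m_i = S'' at the i-th knot. Here h = (1, 3) and Δ = (-1, 0), so the interior equations h_(i-1)·m_(i-1) + 2(h_(i-1)+h_i)·m_i + h_i·m_(i+1) = 6(Δ_i − Δ_(i-1)) read
  1·m_0 + 8·m_1 + 3·m_2 = 6(Δ_1 - Δ_0) = 6
Clamped end conditions give two more equations: 2h_0·m_0 + h_0·m_1 = 6(Δ_0 - S'(-1)) = 6 and h_1·m_1 + 2h_1·m_2 = 6(S'(3) - Δ_1) = 15.
Solving: m_0 = 27/8, m_1 = -3/4, m_2 = 23/8.
On [0, 3], S'(t) = b_1 + 2c_1·t + 3d_1·t² with b_1 = Δ_1 - h_1(2m_1 + m_2)/6 = -11/16, c_1 = m_1/2 = -3/8, d_1 = (m_2 - m_1)/(6h_1) = 29/144. So S'(0) = -11/16.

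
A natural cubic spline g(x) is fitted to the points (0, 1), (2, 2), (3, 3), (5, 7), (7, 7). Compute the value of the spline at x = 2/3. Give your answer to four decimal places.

Let M_i = g''(x_i). Step sizes h_i = 2, 1, 2, 2; slopes of the chords Δ_i = (y_(i+1) - y_i)/h_i = 1/2, 1, 2, 0.
  2·M_0 + 6·M_1 + 1·M_2 = 6(Δ_1 - Δ_0) = 3
  1·M_1 + 6·M_2 + 2·M_3 = 6(Δ_2 - Δ_1) = 6
  2·M_2 + 8·M_3 + 2·M_4 = 6(Δ_3 - Δ_2) = -12
Natural end conditions: M_0 = M_4 = 0.
Hence M_0 = 0, M_1 = 15/64, M_2 = 51/32, M_3 = -243/128, M_4 = 0.
On [0, 2], g(x) = 1 + 27/64·x + 0·x² + 5/256·x³.
With x = 2/3: g(2/3) = 139/108.

1.2870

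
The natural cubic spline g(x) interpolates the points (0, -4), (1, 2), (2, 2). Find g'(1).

3

Put M_i = g'' at the i-th knot. Here h = (1, 1) and Δ = (6, 0), so the interior equations h_(i-1)·M_(i-1) + 2(h_(i-1)+h_i)·M_i + h_i·M_(i+1) = 6(Δ_i − Δ_(i-1)) read
  1·M_0 + 4·M_1 + 1·M_2 = 6(Δ_1 - Δ_0) = -36
Natural end conditions: M_0 = M_2 = 0.
Forward elimination and back-substitution give M_0 = 0, M_1 = -9, M_2 = 0.
On [1, 2], g'(x) = b_1 + 2c_1·(x - 1) + 3d_1·(x - 1)² with b_1 = Δ_1 - h_1(2M_1 + M_2)/6 = 3, c_1 = M_1/2 = -9/2, d_1 = (M_2 - M_1)/(6h_1) = 3/2. So g'(1) = 3.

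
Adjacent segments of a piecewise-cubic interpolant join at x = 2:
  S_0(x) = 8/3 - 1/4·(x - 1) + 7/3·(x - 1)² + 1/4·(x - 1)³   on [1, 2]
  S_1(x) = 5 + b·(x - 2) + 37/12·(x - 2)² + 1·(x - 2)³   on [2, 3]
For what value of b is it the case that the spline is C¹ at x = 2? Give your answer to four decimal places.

S_0'(x) = -1/4 + 14/3·(x - 1) + 3/4·(x - 1)², so S_0'(2) = 31/6. On the right, S_1'(2) = b, so b = 31/6.

5.1667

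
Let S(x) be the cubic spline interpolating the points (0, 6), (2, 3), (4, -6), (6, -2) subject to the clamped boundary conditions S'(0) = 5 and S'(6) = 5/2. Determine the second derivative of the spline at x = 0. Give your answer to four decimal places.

Write M_i for S''(x_i). With h_i = 2, 2, 2 and divided differences Δ_i = -3/2, -9/2, 2, the continuity of S' gives the tridiagonal system
  2·M_0 + 8·M_1 + 2·M_2 = 6(Δ_1 - Δ_0) = -18
  2·M_1 + 8·M_2 + 2·M_3 = 6(Δ_2 - Δ_1) = 39
Clamped end conditions give two more equations: 2h_0·M_0 + h_0·M_1 = 6(Δ_0 - S'(0)) = -39 and h_2·M_2 + 2h_2·M_3 = 6(S'(6) - Δ_2) = 3.
Forward elimination and back-substitution give M_0 = -271/30, M_1 = -43/30, M_2 = 173/30, M_3 = -32/15.

-9.0333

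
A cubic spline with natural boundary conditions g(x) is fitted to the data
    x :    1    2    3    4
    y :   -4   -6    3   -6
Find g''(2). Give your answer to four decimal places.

24.8000

With M_i denoting the second derivative at x_i, h_i = 1, 1, 1, and Δ_i = (y_(i+1) − y_i)/h_i = -2, 9, -9:
  1·M_0 + 4·M_1 + 1·M_2 = 6(Δ_1 - Δ_0) = 66
  1·M_1 + 4·M_2 + 1·M_3 = 6(Δ_2 - Δ_1) = -108
Natural end conditions: M_0 = M_3 = 0.
Solving: M_0 = 0, M_1 = 124/5, M_2 = -166/5, M_3 = 0.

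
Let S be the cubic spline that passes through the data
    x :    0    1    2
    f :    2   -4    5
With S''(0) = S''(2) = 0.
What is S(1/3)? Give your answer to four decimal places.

-1.1111

Let M_i = S''(x_i). Step sizes h_i = 1, 1; slopes of the chords Δ_i = (y_(i+1) - y_i)/h_i = -6, 9.
  1·M_0 + 4·M_1 + 1·M_2 = 6(Δ_1 - Δ_0) = 90
Natural end conditions: M_0 = M_2 = 0.
Solving: M_0 = 0, M_1 = 45/2, M_2 = 0.
On [0, 1], S(x) = 2 - 39/4·x + 0·x² + 15/4·x³.
With x = 1/3: S(1/3) = -10/9.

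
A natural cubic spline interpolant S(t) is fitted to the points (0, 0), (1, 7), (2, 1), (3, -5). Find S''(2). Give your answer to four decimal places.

5.2000

Let m_i = S''(x_i). Step sizes h_i = 1, 1, 1; slopes of the chords Δ_i = (y_(i+1) - y_i)/h_i = 7, -6, -6.
  1·m_0 + 4·m_1 + 1·m_2 = 6(Δ_1 - Δ_0) = -78
  1·m_1 + 4·m_2 + 1·m_3 = 6(Δ_2 - Δ_1) = 0
Natural end conditions: m_0 = m_3 = 0.
Solving: m_0 = 0, m_1 = -104/5, m_2 = 26/5, m_3 = 0.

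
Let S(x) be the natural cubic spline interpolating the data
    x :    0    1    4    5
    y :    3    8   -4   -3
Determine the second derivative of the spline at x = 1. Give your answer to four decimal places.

-9.4909

With M_i denoting the second derivative at x_i, h_i = 1, 3, 1, and Δ_i = (y_(i+1) − y_i)/h_i = 5, -4, 1:
  1·M_0 + 8·M_1 + 3·M_2 = 6(Δ_1 - Δ_0) = -54
  3·M_1 + 8·M_2 + 1·M_3 = 6(Δ_2 - Δ_1) = 30
Natural end conditions: M_0 = M_3 = 0.
Hence M_0 = 0, M_1 = -522/55, M_2 = 402/55, M_3 = 0.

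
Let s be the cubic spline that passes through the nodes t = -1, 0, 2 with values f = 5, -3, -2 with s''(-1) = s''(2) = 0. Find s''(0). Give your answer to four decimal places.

Put M_i = s'' at the i-th knot. Here h = (1, 2) and Δ = (-8, 1/2), so the interior equations h_(i-1)·M_(i-1) + 2(h_(i-1)+h_i)·M_i + h_i·M_(i+1) = 6(Δ_i − Δ_(i-1)) read
  1·M_0 + 6·M_1 + 2·M_2 = 6(Δ_1 - Δ_0) = 51
Natural end conditions: M_0 = M_2 = 0.
Forward elimination and back-substitution give M_0 = 0, M_1 = 17/2, M_2 = 0.

8.5000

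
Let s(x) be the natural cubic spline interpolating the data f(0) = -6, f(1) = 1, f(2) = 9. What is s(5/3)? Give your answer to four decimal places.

6.2593

Let M_i = s''(x_i). Step sizes h_i = 1, 1; slopes of the chords Δ_i = (y_(i+1) - y_i)/h_i = 7, 8.
  1·M_0 + 4·M_1 + 1·M_2 = 6(Δ_1 - Δ_0) = 6
Natural end conditions: M_0 = M_2 = 0.
Hence M_0 = 0, M_1 = 3/2, M_2 = 0.
On [1, 2], s(x) = 1 + 15/2·(x - 1) + 3/4·(x - 1)² - 1/4·(x - 1)³.
With (x - 1) = 2/3: s(5/3) = 169/27.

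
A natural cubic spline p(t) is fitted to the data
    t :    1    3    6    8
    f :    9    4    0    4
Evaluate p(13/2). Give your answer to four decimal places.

Let M_i = p''(x_i). Step sizes h_i = 2, 3, 2; slopes of the chords Δ_i = (y_(i+1) - y_i)/h_i = -5/2, -4/3, 2.
  2·M_0 + 10·M_1 + 3·M_2 = 6(Δ_1 - Δ_0) = 7
  3·M_1 + 10·M_2 + 2·M_3 = 6(Δ_2 - Δ_1) = 20
Natural end conditions: M_0 = M_3 = 0.
Forward elimination and back-substitution give M_0 = 0, M_1 = 10/91, M_2 = 179/91, M_3 = 0.
On [6, 8], p(t) = 0 + 188/273·(t - 6) + 179/182·(t - 6)² - 179/1092·(t - 6)³.
With (t - 6) = 1/2: p(13/2) = 237/416.

0.5697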